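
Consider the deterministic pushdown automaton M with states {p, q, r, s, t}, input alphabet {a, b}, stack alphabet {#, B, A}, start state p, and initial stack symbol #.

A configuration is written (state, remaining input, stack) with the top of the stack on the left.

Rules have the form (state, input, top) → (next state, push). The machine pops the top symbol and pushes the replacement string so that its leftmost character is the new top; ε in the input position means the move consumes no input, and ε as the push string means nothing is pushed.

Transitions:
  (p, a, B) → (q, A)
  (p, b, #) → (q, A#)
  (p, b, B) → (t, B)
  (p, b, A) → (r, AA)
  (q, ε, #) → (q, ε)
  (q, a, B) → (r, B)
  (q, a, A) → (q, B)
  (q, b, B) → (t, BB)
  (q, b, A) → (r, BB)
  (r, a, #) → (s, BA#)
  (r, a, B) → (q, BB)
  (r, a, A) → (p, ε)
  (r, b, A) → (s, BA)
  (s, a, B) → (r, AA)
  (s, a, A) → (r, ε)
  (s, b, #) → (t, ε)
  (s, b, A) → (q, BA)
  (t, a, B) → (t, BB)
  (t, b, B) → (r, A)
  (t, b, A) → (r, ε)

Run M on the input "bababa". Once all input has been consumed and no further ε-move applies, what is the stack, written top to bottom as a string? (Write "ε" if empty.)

BB#

(p, bababa, #)
  read b, top #: go to q, push A# → (q, ababa, A#)
  read a, top A: go to q, push B → (q, baba, B#)
  read b, top B: go to t, push BB → (t, aba, BB#)
  read a, top B: go to t, push BB → (t, ba, BBB#)
  read b, top B: go to r, push A → (r, a, ABB#)
  read a, top A: go to p, push ε → (p, ε, BB#)
All input consumed in state p with stack BB#.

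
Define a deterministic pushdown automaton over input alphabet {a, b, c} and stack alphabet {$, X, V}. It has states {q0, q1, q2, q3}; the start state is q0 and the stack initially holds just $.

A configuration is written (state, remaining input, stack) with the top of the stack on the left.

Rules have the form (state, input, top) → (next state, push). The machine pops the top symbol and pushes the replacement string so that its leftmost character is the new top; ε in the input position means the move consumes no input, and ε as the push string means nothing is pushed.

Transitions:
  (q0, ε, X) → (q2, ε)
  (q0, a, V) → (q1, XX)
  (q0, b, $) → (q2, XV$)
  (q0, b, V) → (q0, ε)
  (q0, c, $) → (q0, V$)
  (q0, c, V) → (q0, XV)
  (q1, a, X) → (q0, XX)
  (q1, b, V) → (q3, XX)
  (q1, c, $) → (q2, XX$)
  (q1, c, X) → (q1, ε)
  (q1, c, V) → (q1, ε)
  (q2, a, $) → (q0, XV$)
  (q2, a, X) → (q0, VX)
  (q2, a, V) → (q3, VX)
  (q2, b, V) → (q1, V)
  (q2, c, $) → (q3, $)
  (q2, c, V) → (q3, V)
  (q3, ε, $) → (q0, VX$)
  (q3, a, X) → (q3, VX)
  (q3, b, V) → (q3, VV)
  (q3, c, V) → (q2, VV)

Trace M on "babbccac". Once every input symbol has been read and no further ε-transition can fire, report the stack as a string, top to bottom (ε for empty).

VXX$

(q0, babbccac, $)
  read b, top $: go to q2, push XV$ → (q2, abbccac, XV$)
  read a, top X: go to q0, push VX → (q0, bbccac, VXV$)
  read b, top V: go to q0, push ε → (q0, bccac, XV$)
  ε-move, top X: go to q2, push ε → (q2, bccac, V$)
  read b, top V: go to q1, push V → (q1, ccac, V$)
  read c, top V: go to q1, push ε → (q1, cac, $)
  read c, top $: go to q2, push XX$ → (q2, ac, XX$)
  read a, top X: go to q0, push VX → (q0, c, VXX$)
  read c, top V: go to q0, push XV → (q0, ε, XVXX$)
  ε-move, top X: go to q2, push ε → (q2, ε, VXX$)
All input consumed in state q2 with stack VXX$.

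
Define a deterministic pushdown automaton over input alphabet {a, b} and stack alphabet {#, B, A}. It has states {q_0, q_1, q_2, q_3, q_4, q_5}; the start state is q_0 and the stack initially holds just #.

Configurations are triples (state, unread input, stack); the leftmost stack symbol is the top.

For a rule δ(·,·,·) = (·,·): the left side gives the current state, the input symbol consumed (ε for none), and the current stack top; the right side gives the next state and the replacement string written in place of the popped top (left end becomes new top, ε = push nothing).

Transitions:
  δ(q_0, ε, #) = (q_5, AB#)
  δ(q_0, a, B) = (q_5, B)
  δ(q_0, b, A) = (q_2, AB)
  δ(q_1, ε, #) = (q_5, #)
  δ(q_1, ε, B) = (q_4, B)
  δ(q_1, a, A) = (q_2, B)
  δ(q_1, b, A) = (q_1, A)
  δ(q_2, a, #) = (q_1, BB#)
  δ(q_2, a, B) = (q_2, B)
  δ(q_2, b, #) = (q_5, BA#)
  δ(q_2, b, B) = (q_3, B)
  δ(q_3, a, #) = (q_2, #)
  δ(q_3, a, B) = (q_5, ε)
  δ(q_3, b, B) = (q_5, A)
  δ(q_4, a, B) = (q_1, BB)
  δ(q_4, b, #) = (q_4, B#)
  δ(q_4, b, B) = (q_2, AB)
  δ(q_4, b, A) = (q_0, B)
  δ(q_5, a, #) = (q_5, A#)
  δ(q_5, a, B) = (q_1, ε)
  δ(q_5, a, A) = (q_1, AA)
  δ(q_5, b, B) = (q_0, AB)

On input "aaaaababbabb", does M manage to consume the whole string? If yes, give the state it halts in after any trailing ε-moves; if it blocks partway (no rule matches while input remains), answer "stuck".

(q_0, aaaaababbabb, #) ⊢ (q_5, aaaaababbabb, AB#) ⊢ (q_1, aaaababbabb, AAB#) ⊢ (q_2, aaababbabb, BAB#) ⊢ (q_2, aababbabb, BAB#) ⊢ (q_2, ababbabb, BAB#) ⊢ (q_2, babbabb, BAB#) ⊢ (q_3, abbabb, BAB#) ⊢ (q_5, bbabb, AB#)
No transition for (q_5, b, top A); M blocks with input bbabb remaining.

stuck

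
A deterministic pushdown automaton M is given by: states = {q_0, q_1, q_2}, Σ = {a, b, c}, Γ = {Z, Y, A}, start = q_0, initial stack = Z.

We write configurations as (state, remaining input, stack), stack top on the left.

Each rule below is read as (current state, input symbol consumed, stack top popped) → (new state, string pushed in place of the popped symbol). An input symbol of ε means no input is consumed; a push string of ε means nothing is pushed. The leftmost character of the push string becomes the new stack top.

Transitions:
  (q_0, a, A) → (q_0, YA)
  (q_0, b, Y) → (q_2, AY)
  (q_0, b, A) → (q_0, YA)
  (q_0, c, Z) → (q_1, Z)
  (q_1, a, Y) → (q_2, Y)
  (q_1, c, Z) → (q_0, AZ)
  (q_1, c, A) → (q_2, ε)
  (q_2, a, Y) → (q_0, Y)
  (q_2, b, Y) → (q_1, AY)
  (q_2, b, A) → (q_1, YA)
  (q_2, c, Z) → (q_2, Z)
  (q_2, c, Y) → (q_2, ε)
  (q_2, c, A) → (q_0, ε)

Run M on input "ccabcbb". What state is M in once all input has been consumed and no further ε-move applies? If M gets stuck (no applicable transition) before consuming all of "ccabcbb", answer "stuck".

q_1

(q_0, ccabcbb, Z) ⊢ (q_1, cabcbb, Z) ⊢ (q_0, abcbb, AZ) ⊢ (q_0, bcbb, YAZ) ⊢ (q_2, cbb, AYAZ) ⊢ (q_0, bb, YAZ) ⊢ (q_2, b, AYAZ) ⊢ (q_1, ε, YAYAZ)
All input consumed; M is in state q_1.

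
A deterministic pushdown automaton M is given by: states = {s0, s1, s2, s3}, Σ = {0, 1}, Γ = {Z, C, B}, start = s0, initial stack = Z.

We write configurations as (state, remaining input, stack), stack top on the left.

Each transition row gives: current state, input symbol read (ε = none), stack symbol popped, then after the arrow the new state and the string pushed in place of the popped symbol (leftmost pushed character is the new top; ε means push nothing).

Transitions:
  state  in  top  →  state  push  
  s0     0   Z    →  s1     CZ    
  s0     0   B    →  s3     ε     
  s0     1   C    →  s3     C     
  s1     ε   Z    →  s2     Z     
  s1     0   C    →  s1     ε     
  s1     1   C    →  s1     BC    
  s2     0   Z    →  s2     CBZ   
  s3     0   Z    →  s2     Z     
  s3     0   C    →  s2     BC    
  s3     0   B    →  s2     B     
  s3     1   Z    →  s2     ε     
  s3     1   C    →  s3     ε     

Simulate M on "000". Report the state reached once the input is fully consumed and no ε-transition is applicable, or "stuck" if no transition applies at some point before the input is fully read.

s2

(s0, 000, Z)
  read 0, top Z: go to s1, push CZ → (s1, 00, CZ)
  read 0, top C: go to s1, push ε → (s1, 0, Z)
  ε-move, top Z: go to s2, push Z → (s2, 0, Z)
  read 0, top Z: go to s2, push CBZ → (s2, ε, CBZ)
All input consumed; M is in state s2.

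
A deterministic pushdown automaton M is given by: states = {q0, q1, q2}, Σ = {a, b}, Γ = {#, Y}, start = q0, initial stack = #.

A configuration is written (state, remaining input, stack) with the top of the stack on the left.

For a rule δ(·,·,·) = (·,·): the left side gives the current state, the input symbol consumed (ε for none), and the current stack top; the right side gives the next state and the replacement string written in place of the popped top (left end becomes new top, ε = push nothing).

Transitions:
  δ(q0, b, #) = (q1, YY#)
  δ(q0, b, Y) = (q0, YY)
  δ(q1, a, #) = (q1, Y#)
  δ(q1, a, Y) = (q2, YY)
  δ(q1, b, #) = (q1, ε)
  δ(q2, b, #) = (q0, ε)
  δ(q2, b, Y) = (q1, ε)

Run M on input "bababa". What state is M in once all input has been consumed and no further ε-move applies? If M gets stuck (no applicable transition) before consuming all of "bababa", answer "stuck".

(q0, bababa, #)
  read b, top #: go to q1, push YY# → (q1, ababa, YY#)
  read a, top Y: go to q2, push YY → (q2, baba, YYY#)
  read b, top Y: go to q1, push ε → (q1, aba, YY#)
  read a, top Y: go to q2, push YY → (q2, ba, YYY#)
  read b, top Y: go to q1, push ε → (q1, a, YY#)
  read a, top Y: go to q2, push YY → (q2, ε, YYY#)
All input consumed; M is in state q2.

q2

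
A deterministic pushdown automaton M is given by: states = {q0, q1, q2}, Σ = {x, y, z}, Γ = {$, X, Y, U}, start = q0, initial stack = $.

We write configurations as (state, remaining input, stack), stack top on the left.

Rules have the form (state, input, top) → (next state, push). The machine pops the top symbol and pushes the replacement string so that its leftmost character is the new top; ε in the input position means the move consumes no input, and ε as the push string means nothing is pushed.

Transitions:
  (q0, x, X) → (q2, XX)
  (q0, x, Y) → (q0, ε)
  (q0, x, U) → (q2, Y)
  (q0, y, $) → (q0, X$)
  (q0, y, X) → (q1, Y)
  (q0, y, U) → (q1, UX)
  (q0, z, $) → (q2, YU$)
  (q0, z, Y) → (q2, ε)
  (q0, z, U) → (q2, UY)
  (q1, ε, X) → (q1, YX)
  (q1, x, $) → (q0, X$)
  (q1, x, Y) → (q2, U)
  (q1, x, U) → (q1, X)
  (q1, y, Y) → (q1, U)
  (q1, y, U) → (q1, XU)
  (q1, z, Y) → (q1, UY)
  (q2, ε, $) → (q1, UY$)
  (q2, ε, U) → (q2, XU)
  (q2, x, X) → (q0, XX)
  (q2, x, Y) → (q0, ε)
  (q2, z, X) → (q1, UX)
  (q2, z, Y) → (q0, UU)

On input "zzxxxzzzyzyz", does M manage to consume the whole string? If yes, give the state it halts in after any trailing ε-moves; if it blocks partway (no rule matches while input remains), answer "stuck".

(q0, zzxxxzzzyzyz, $)
  read z, top $: go to q2, push YU$ → (q2, zxxxzzzyzyz, YU$)
  read z, top Y: go to q0, push UU → (q0, xxxzzzyzyz, UUU$)
  read x, top U: go to q2, push Y → (q2, xxzzzyzyz, YUU$)
  read x, top Y: go to q0, push ε → (q0, xzzzyzyz, UU$)
  read x, top U: go to q2, push Y → (q2, zzzyzyz, YU$)
  read z, top Y: go to q0, push UU → (q0, zzyzyz, UUU$)
  read z, top U: go to q2, push UY → (q2, zyzyz, UYUU$)
  ε-move, top U: go to q2, push XU → (q2, zyzyz, XUYUU$)
  read z, top X: go to q1, push UX → (q1, yzyz, UXUYUU$)
  read y, top U: go to q1, push XU → (q1, zyz, XUXUYUU$)
  ε-move, top X: go to q1, push YX → (q1, zyz, YXUXUYUU$)
  read z, top Y: go to q1, push UY → (q1, yz, UYXUXUYUU$)
  read y, top U: go to q1, push XU → (q1, z, XUYXUXUYUU$)
  ε-move, top X: go to q1, push YX → (q1, z, YXUYXUXUYUU$)
  read z, top Y: go to q1, push UY → (q1, ε, UYXUYXUXUYUU$)
All input consumed; M is in state q1.

q1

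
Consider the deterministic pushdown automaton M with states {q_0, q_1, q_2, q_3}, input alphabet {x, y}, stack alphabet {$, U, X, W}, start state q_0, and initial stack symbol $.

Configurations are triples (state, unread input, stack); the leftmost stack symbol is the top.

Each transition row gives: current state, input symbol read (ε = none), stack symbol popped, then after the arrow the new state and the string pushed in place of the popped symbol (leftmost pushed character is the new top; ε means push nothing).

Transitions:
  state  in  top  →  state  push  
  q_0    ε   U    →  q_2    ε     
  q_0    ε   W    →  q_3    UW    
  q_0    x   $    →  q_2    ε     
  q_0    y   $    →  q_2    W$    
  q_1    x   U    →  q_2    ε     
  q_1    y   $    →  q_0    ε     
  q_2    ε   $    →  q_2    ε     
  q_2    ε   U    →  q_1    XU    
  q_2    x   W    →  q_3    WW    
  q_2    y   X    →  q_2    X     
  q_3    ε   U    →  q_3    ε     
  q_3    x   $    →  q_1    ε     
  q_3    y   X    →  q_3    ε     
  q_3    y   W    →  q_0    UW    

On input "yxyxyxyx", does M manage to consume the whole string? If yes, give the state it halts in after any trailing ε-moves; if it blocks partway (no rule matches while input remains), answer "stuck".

q_3

(q_0, yxyxyxyx, $) ⊢ (q_2, xyxyxyx, W$) ⊢ (q_3, yxyxyx, WW$) ⊢ (q_0, xyxyx, UWW$) ⊢ (q_2, xyxyx, WW$) ⊢ (q_3, yxyx, WWW$) ⊢ (q_0, xyx, UWWW$) ⊢ (q_2, xyx, WWW$) ⊢ (q_3, yx, WWWW$) ⊢ (q_0, x, UWWWW$) ⊢ (q_2, x, WWWW$) ⊢ (q_3, ε, WWWWW$)
All input consumed; M is in state q_3.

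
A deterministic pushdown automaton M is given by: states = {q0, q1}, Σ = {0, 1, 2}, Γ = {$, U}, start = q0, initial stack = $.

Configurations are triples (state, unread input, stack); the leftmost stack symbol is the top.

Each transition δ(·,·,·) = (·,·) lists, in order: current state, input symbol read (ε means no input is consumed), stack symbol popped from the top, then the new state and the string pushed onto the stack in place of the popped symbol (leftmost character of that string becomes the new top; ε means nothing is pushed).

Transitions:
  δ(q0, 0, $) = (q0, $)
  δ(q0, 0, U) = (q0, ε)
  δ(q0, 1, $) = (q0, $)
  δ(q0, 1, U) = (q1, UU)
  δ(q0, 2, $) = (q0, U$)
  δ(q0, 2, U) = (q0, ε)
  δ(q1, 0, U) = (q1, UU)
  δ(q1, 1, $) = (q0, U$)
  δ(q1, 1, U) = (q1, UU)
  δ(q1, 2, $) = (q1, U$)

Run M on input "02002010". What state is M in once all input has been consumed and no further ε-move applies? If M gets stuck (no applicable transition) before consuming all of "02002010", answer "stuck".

q0

(q0, 02002010, $)
  read 0, top $: go to q0, push $ → (q0, 2002010, $)
  read 2, top $: go to q0, push U$ → (q0, 002010, U$)
  read 0, top U: go to q0, push ε → (q0, 02010, $)
  read 0, top $: go to q0, push $ → (q0, 2010, $)
  read 2, top $: go to q0, push U$ → (q0, 010, U$)
  read 0, top U: go to q0, push ε → (q0, 10, $)
  read 1, top $: go to q0, push $ → (q0, 0, $)
  read 0, top $: go to q0, push $ → (q0, ε, $)
All input consumed; M is in state q0.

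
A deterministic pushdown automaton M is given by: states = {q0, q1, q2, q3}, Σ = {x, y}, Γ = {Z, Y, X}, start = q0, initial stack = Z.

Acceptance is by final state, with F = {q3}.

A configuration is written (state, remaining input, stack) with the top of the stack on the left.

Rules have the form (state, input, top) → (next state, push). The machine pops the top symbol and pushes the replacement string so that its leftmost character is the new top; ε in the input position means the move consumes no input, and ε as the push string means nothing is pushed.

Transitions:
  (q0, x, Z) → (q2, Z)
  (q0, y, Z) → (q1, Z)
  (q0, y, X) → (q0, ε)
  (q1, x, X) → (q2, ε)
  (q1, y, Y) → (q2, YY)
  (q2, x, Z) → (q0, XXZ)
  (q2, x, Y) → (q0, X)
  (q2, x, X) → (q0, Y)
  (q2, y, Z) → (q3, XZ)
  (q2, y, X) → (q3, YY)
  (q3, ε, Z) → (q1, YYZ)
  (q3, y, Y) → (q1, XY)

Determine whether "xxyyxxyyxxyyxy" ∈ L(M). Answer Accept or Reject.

Accept

(q0, xxyyxxyyxxyyxy, Z) ⊢ (q2, xyyxxyyxxyyxy, Z) ⊢ (q0, yyxxyyxxyyxy, XXZ) ⊢ (q0, yxxyyxxyyxy, XZ) ⊢ (q0, xxyyxxyyxy, Z) ⊢ (q2, xyyxxyyxy, Z) ⊢ (q0, yyxxyyxy, XXZ) ⊢ (q0, yxxyyxy, XZ) ⊢ (q0, xxyyxy, Z) ⊢ (q2, xyyxy, Z) ⊢ (q0, yyxy, XXZ) ⊢ (q0, yxy, XZ) ⊢ (q0, xy, Z) ⊢ (q2, y, Z) ⊢ (q3, ε, XZ)
All input consumed; state q3 ∈ F.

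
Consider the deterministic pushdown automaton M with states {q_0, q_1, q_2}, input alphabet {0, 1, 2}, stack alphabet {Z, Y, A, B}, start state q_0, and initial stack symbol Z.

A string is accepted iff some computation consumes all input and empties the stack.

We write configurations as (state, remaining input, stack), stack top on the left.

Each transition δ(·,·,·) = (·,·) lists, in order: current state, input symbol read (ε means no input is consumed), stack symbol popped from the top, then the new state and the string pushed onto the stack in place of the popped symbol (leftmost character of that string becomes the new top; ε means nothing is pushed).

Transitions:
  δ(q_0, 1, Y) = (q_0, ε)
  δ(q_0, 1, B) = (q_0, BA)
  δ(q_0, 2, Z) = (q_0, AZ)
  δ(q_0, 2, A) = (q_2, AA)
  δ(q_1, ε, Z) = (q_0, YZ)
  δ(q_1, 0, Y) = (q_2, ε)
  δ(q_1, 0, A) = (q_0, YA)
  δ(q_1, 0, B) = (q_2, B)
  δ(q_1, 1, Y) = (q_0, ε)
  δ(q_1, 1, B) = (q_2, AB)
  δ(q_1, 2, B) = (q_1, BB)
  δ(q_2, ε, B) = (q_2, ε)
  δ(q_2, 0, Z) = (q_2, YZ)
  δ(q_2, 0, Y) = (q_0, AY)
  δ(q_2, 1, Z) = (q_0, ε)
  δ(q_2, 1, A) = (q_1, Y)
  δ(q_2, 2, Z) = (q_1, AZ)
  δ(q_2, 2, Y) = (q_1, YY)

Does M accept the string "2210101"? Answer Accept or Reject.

Accept

(q_0, 2210101, Z)
  read 2, top Z: go to q_0, push AZ → (q_0, 210101, AZ)
  read 2, top A: go to q_2, push AA → (q_2, 10101, AAZ)
  read 1, top A: go to q_1, push Y → (q_1, 0101, YAZ)
  read 0, top Y: go to q_2, push ε → (q_2, 101, AZ)
  read 1, top A: go to q_1, push Y → (q_1, 01, YZ)
  read 0, top Y: go to q_2, push ε → (q_2, 1, Z)
  read 1, top Z: go to q_0, push ε → (q_0, ε, ε)
All input consumed and the stack is empty.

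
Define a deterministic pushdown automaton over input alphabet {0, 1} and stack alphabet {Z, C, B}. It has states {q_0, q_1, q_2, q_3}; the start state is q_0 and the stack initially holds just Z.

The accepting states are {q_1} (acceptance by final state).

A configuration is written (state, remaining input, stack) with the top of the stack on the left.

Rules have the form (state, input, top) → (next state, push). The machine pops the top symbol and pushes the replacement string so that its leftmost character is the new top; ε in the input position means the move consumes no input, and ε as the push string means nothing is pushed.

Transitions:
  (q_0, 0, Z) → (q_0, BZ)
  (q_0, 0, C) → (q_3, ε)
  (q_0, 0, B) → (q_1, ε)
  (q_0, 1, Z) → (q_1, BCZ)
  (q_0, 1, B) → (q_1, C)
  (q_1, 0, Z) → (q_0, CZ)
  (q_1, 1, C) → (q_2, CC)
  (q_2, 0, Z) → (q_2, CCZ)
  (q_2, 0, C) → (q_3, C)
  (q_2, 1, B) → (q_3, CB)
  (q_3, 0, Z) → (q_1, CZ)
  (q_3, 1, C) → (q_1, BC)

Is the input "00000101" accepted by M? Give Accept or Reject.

(q_0, 00000101, Z)
  read 0, top Z: go to q_0, push BZ → (q_0, 0000101, BZ)
  read 0, top B: go to q_1, push ε → (q_1, 000101, Z)
  read 0, top Z: go to q_0, push CZ → (q_0, 00101, CZ)
  read 0, top C: go to q_3, push ε → (q_3, 0101, Z)
  read 0, top Z: go to q_1, push CZ → (q_1, 101, CZ)
  read 1, top C: go to q_2, push CC → (q_2, 01, CCZ)
  read 0, top C: go to q_3, push C → (q_3, 1, CCZ)
  read 1, top C: go to q_1, push BC → (q_1, ε, BCCZ)
All input consumed; state q_1 ∈ F.

Accept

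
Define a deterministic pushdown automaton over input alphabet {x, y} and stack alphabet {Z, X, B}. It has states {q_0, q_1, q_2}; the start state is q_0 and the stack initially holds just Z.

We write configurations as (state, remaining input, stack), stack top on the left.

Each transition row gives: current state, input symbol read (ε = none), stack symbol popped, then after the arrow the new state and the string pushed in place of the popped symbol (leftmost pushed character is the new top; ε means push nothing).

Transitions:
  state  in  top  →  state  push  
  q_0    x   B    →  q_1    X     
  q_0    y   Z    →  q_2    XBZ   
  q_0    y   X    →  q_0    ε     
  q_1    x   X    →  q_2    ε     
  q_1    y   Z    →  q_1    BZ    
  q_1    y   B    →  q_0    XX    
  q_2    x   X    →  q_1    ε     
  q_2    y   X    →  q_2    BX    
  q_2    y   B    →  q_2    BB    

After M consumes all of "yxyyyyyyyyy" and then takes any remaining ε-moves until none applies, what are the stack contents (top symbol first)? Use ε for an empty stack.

BBBBBXBZ

(q_0, yxyyyyyyyyy, Z)
  read y, top Z: go to q_2, push XBZ → (q_2, xyyyyyyyyy, XBZ)
  read x, top X: go to q_1, push ε → (q_1, yyyyyyyyy, BZ)
  read y, top B: go to q_0, push XX → (q_0, yyyyyyyy, XXZ)
  read y, top X: go to q_0, push ε → (q_0, yyyyyyy, XZ)
  read y, top X: go to q_0, push ε → (q_0, yyyyyy, Z)
  read y, top Z: go to q_2, push XBZ → (q_2, yyyyy, XBZ)
  read y, top X: go to q_2, push BX → (q_2, yyyy, BXBZ)
  read y, top B: go to q_2, push BB → (q_2, yyy, BBXBZ)
  read y, top B: go to q_2, push BB → (q_2, yy, BBBXBZ)
  read y, top B: go to q_2, push BB → (q_2, y, BBBBXBZ)
  read y, top B: go to q_2, push BB → (q_2, ε, BBBBBXBZ)
All input consumed in state q_2 with stack BBBBBXBZ.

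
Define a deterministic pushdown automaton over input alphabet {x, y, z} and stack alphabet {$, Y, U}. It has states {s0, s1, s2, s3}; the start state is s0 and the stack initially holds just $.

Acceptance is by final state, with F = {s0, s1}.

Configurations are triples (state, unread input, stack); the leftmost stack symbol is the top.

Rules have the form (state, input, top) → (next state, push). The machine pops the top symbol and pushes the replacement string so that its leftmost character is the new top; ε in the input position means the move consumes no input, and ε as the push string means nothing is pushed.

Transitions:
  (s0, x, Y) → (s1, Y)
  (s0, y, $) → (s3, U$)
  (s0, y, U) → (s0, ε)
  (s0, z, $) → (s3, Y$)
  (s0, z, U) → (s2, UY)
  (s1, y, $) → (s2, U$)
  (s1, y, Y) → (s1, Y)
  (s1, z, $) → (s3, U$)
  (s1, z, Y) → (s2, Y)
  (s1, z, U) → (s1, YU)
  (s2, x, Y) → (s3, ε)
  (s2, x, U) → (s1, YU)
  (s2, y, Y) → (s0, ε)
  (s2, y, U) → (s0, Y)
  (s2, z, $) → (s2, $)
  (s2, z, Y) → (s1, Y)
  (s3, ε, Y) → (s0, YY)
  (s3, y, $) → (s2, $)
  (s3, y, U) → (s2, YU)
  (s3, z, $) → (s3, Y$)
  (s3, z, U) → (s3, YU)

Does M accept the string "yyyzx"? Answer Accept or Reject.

Accept

(s0, yyyzx, $)
  read y, top $: go to s3, push U$ → (s3, yyzx, U$)
  read y, top U: go to s2, push YU → (s2, yzx, YU$)
  read y, top Y: go to s0, push ε → (s0, zx, U$)
  read z, top U: go to s2, push UY → (s2, x, UY$)
  read x, top U: go to s1, push YU → (s1, ε, YUY$)
All input consumed; state s1 ∈ F.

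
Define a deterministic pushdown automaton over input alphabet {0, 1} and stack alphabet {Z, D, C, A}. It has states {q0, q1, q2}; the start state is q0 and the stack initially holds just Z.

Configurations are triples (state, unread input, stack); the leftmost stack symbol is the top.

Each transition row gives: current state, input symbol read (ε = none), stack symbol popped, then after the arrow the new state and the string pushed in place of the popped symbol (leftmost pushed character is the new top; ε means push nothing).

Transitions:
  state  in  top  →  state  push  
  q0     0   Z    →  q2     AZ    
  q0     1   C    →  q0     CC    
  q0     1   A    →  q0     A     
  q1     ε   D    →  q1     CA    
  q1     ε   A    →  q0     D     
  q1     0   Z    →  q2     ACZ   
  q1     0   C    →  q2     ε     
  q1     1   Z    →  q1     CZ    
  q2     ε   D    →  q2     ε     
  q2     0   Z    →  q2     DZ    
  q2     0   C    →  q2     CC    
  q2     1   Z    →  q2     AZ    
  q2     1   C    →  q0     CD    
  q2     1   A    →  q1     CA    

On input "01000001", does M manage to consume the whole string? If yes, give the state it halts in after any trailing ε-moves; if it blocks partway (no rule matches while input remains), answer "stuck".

(q0, 01000001, Z)
  read 0, top Z: go to q2, push AZ → (q2, 1000001, AZ)
  read 1, top A: go to q1, push CA → (q1, 000001, CAZ)
  read 0, top C: go to q2, push ε → (q2, 00001, AZ)
No transition for (q2, 0, top A); M blocks with input 00001 remaining.

stuck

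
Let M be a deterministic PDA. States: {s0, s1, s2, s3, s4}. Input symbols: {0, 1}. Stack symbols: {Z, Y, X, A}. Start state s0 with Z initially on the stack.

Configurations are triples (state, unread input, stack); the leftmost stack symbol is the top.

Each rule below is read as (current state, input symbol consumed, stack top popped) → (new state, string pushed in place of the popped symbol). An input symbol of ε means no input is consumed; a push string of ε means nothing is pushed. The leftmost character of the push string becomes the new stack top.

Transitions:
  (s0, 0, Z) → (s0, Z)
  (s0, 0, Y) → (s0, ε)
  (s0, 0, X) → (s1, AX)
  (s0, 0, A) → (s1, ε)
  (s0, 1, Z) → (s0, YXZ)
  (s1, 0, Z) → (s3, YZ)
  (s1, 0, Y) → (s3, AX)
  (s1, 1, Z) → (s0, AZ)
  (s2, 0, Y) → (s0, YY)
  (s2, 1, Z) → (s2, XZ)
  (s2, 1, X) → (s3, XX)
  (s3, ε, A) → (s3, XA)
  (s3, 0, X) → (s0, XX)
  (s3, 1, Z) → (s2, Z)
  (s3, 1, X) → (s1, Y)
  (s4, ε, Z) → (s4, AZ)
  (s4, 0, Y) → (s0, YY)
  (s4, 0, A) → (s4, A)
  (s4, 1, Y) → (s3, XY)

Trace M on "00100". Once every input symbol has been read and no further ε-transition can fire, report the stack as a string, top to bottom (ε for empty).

AXZ

(s0, 00100, Z) ⊢ (s0, 0100, Z) ⊢ (s0, 100, Z) ⊢ (s0, 00, YXZ) ⊢ (s0, 0, XZ) ⊢ (s1, ε, AXZ)
All input consumed in state s1 with stack AXZ.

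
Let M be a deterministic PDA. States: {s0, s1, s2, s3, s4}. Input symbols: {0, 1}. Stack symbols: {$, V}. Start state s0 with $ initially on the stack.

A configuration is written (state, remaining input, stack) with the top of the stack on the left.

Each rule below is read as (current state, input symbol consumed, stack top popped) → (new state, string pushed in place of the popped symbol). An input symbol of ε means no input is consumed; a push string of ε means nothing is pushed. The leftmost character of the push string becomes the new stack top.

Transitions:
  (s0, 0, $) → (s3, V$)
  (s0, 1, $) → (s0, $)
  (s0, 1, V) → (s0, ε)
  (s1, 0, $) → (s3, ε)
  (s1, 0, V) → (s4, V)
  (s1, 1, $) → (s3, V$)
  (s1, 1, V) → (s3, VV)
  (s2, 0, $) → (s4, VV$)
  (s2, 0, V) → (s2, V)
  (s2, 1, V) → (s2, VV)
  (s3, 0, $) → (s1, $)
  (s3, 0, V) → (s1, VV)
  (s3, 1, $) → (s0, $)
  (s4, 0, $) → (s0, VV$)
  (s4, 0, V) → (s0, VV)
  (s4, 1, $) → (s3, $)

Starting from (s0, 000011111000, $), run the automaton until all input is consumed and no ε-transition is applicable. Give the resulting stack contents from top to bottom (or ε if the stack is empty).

(s0, 000011111000, $)
  read 0, top $: go to s3, push V$ → (s3, 00011111000, V$)
  read 0, top V: go to s1, push VV → (s1, 0011111000, VV$)
  read 0, top V: go to s4, push V → (s4, 011111000, VV$)
  read 0, top V: go to s0, push VV → (s0, 11111000, VVV$)
  read 1, top V: go to s0, push ε → (s0, 1111000, VV$)
  read 1, top V: go to s0, push ε → (s0, 111000, V$)
  read 1, top V: go to s0, push ε → (s0, 11000, $)
  read 1, top $: go to s0, push $ → (s0, 1000, $)
  read 1, top $: go to s0, push $ → (s0, 000, $)
  read 0, top $: go to s3, push V$ → (s3, 00, V$)
  read 0, top V: go to s1, push VV → (s1, 0, VV$)
  read 0, top V: go to s4, push V → (s4, ε, VV$)
All input consumed in state s4 with stack VV$.

VV$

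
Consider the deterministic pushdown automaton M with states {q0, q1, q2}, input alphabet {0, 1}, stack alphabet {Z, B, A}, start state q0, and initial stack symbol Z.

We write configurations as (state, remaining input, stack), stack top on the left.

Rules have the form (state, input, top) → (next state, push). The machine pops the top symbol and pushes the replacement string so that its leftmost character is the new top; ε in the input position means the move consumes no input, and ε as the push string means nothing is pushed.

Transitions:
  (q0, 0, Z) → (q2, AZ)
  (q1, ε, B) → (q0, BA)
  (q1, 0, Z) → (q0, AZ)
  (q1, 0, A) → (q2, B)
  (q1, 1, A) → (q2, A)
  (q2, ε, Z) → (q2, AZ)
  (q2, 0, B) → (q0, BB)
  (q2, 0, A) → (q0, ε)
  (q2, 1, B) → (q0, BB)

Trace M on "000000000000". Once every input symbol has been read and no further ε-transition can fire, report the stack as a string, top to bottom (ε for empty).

(q0, 000000000000, Z) ⊢ (q2, 00000000000, AZ) ⊢ (q0, 0000000000, Z) ⊢ (q2, 000000000, AZ) ⊢ (q0, 00000000, Z) ⊢ (q2, 0000000, AZ) ⊢ (q0, 000000, Z) ⊢ (q2, 00000, AZ) ⊢ (q0, 0000, Z) ⊢ (q2, 000, AZ) ⊢ (q0, 00, Z) ⊢ (q2, 0, AZ) ⊢ (q0, ε, Z)
All input consumed in state q0 with stack Z.

Z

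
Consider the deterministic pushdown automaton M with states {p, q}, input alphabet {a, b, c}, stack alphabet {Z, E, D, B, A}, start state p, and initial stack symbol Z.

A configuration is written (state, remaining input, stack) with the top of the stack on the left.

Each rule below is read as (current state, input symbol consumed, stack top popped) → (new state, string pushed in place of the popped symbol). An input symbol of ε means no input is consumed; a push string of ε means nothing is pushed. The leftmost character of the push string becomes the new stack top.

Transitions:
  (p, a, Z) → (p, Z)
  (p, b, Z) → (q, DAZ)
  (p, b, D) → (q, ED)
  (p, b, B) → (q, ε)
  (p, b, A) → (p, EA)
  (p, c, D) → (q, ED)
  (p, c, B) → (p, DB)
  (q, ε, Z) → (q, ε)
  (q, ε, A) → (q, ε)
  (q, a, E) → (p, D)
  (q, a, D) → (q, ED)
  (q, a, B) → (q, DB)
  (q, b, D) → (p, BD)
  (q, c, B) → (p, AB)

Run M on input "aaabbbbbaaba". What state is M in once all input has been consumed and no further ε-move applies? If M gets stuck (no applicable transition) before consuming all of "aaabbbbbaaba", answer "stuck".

(p, aaabbbbbaaba, Z)
  read a, top Z: go to p, push Z → (p, aabbbbbaaba, Z)
  read a, top Z: go to p, push Z → (p, abbbbbaaba, Z)
  read a, top Z: go to p, push Z → (p, bbbbbaaba, Z)
  read b, top Z: go to q, push DAZ → (q, bbbbaaba, DAZ)
  read b, top D: go to p, push BD → (p, bbbaaba, BDAZ)
  read b, top B: go to q, push ε → (q, bbaaba, DAZ)
  read b, top D: go to p, push BD → (p, baaba, BDAZ)
  read b, top B: go to q, push ε → (q, aaba, DAZ)
  read a, top D: go to q, push ED → (q, aba, EDAZ)
  read a, top E: go to p, push D → (p, ba, DDAZ)
  read b, top D: go to q, push ED → (q, a, EDDAZ)
  read a, top E: go to p, push D → (p, ε, DDDAZ)
All input consumed; M is in state p.

p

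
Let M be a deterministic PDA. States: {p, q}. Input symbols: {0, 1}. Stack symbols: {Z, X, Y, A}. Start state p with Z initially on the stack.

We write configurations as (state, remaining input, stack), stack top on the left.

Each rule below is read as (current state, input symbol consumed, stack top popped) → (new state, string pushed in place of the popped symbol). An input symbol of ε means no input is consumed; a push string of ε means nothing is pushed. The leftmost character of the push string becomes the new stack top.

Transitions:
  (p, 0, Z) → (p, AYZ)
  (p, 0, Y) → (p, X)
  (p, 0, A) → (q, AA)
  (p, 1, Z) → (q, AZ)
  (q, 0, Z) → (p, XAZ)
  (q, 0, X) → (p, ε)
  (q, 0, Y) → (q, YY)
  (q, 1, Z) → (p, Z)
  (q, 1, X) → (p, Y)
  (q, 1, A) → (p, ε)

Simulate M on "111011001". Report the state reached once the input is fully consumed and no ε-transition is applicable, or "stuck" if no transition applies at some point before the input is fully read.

stuck

(p, 111011001, Z) ⊢ (q, 11011001, AZ) ⊢ (p, 1011001, Z) ⊢ (q, 011001, AZ)
No transition for (q, 0, top A); M blocks with input 011001 remaining.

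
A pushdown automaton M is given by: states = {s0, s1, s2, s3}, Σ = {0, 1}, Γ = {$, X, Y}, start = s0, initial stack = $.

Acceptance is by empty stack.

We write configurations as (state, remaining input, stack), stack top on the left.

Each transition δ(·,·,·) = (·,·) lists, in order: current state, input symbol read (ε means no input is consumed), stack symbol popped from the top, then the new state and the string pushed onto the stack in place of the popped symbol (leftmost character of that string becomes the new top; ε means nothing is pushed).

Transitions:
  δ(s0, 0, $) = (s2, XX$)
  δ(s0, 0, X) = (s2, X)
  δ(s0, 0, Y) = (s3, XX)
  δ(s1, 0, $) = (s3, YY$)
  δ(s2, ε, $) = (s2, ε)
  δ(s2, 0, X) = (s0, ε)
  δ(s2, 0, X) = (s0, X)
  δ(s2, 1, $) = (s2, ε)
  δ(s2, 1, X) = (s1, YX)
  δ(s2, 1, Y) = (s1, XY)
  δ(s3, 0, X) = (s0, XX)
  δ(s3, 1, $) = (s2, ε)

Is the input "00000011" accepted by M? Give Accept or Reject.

Reject

No computation consumes all input and empties the stack.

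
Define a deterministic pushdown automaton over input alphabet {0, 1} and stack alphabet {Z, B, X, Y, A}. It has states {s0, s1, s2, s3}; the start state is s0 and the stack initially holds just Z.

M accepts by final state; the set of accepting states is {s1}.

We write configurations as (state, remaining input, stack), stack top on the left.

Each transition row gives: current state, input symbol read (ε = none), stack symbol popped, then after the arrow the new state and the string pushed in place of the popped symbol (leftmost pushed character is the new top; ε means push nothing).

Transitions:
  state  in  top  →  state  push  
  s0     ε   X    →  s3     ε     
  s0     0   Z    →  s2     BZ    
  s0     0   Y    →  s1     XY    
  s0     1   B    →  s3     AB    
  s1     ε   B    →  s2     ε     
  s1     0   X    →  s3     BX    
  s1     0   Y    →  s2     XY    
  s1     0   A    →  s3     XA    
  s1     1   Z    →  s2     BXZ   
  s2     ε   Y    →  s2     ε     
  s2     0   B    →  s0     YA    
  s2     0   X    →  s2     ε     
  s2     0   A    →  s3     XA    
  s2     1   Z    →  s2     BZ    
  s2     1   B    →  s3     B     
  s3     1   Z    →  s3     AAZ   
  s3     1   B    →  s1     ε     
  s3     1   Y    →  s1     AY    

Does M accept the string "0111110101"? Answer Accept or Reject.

(s0, 0111110101, Z)
  read 0, top Z: go to s2, push BZ → (s2, 111110101, BZ)
  read 1, top B: go to s3, push B → (s3, 11110101, BZ)
  read 1, top B: go to s1, push ε → (s1, 1110101, Z)
  read 1, top Z: go to s2, push BXZ → (s2, 110101, BXZ)
  read 1, top B: go to s3, push B → (s3, 10101, BXZ)
  read 1, top B: go to s1, push ε → (s1, 0101, XZ)
  read 0, top X: go to s3, push BX → (s3, 101, BXZ)
  read 1, top B: go to s1, push ε → (s1, 01, XZ)
  read 0, top X: go to s3, push BX → (s3, 1, BXZ)
  read 1, top B: go to s1, push ε → (s1, ε, XZ)
All input consumed; state s1 ∈ F.

Accept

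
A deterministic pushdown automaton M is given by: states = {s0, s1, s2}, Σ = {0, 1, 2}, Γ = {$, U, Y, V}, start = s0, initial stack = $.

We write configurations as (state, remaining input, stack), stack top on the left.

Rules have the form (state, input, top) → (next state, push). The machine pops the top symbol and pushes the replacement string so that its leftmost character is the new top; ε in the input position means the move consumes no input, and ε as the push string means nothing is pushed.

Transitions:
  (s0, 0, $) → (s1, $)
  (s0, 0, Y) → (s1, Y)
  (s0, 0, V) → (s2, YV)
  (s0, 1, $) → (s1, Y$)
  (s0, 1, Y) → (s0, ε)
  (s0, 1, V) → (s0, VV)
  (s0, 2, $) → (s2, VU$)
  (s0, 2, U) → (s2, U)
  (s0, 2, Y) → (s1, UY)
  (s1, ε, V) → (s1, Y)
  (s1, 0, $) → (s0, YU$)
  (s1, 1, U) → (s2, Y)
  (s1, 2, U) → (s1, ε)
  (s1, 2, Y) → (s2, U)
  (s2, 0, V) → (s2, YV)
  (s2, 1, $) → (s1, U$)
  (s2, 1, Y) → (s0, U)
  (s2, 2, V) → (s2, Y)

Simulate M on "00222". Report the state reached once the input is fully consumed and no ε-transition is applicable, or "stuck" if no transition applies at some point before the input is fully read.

(s0, 00222, $)
  read 0, top $: go to s1, push $ → (s1, 0222, $)
  read 0, top $: go to s0, push YU$ → (s0, 222, YU$)
  read 2, top Y: go to s1, push UY → (s1, 22, UYU$)
  read 2, top U: go to s1, push ε → (s1, 2, YU$)
  read 2, top Y: go to s2, push U → (s2, ε, UU$)
All input consumed; M is in state s2.

s2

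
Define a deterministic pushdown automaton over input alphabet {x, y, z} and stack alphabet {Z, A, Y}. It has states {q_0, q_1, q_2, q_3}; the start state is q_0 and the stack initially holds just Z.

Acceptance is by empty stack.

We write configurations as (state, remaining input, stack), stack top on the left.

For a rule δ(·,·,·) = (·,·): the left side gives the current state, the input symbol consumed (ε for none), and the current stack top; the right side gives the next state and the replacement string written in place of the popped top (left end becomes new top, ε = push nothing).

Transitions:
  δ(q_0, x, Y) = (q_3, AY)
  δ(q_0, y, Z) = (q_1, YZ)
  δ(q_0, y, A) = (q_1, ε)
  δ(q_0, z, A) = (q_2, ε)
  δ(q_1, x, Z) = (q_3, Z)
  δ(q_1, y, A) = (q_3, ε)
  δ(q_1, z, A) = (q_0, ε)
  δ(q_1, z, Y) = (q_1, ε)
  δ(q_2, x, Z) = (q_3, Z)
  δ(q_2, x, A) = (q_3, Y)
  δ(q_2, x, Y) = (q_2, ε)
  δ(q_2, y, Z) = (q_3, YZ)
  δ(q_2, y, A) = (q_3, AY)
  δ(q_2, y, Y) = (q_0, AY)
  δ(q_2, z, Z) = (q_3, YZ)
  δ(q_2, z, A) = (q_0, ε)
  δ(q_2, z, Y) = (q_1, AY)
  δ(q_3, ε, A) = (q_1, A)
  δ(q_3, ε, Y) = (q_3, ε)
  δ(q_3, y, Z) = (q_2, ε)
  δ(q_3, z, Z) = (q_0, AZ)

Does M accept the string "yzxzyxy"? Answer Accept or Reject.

Accept

(q_0, yzxzyxy, Z)
  read y, top Z: go to q_1, push YZ → (q_1, zxzyxy, YZ)
  read z, top Y: go to q_1, push ε → (q_1, xzyxy, Z)
  read x, top Z: go to q_3, push Z → (q_3, zyxy, Z)
  read z, top Z: go to q_0, push AZ → (q_0, yxy, AZ)
  read y, top A: go to q_1, push ε → (q_1, xy, Z)
  read x, top Z: go to q_3, push Z → (q_3, y, Z)
  read y, top Z: go to q_2, push ε → (q_2, ε, ε)
All input consumed and the stack is empty.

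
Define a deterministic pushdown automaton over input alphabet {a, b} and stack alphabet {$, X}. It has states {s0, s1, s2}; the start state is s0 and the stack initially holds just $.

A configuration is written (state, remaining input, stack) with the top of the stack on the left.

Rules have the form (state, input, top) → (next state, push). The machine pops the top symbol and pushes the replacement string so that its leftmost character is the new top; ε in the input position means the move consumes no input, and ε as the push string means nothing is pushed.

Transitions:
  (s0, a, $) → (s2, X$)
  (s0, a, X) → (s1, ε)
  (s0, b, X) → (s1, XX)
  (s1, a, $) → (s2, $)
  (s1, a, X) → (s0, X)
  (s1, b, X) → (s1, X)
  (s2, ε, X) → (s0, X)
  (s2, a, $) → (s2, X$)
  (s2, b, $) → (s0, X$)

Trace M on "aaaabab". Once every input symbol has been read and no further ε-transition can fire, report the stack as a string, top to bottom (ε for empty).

XXX$

(s0, aaaabab, $)
  read a, top $: go to s2, push X$ → (s2, aaabab, X$)
  ε-move, top X: go to s0, push X → (s0, aaabab, X$)
  read a, top X: go to s1, push ε → (s1, aabab, $)
  read a, top $: go to s2, push $ → (s2, abab, $)
  read a, top $: go to s2, push X$ → (s2, bab, X$)
  ε-move, top X: go to s0, push X → (s0, bab, X$)
  read b, top X: go to s1, push XX → (s1, ab, XX$)
  read a, top X: go to s0, push X → (s0, b, XX$)
  read b, top X: go to s1, push XX → (s1, ε, XXX$)
All input consumed in state s1 with stack XXX$.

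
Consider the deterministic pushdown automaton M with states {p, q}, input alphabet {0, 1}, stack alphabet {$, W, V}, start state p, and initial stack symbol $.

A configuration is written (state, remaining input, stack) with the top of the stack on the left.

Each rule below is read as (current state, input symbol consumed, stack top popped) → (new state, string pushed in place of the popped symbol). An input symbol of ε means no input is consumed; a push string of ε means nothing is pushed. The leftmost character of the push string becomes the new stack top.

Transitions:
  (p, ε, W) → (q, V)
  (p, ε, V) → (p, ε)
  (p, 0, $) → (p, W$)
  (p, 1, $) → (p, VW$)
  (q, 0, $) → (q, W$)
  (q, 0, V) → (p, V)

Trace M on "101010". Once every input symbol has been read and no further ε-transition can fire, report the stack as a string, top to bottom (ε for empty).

$

(p, 101010, $)
  read 1, top $: go to p, push VW$ → (p, 01010, VW$)
  ε-move, top V: go to p, push ε → (p, 01010, W$)
  ε-move, top W: go to q, push V → (q, 01010, V$)
  read 0, top V: go to p, push V → (p, 1010, V$)
  ε-move, top V: go to p, push ε → (p, 1010, $)
  read 1, top $: go to p, push VW$ → (p, 010, VW$)
  ε-move, top V: go to p, push ε → (p, 010, W$)
  ε-move, top W: go to q, push V → (q, 010, V$)
  read 0, top V: go to p, push V → (p, 10, V$)
  ε-move, top V: go to p, push ε → (p, 10, $)
  read 1, top $: go to p, push VW$ → (p, 0, VW$)
  ε-move, top V: go to p, push ε → (p, 0, W$)
  ε-move, top W: go to q, push V → (q, 0, V$)
  read 0, top V: go to p, push V → (p, ε, V$)
  ε-move, top V: go to p, push ε → (p, ε, $)
All input consumed in state p with stack $.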